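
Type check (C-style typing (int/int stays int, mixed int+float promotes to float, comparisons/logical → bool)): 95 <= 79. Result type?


Operand types: int <= int
Rule: comparison yields bool
Result type: bool


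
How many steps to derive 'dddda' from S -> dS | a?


Derivation: S => dS => ddS => dddS => ddddS => dddda
Steps: 5


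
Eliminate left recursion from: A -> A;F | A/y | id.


Left-recursive alternatives: A;F, A/y; non-recursive: id
Introduce A': A -> idA', A' -> ;FA' | /yA' | ε


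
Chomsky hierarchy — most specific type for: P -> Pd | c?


Left-linear: every RHS is a terminal or one nonterminal followed by a terminal
Classification: Type 3 (Regular)


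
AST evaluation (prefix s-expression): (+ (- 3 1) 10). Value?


Evaluate inner: (- 3 1) = 2
Evaluate root: (+ 2 10) = 12
Result: 12


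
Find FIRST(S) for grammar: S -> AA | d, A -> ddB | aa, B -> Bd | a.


Per alternative of S: FIRST(AA) = {a, d}; FIRST(d) = {d}
FIRST(S) = {a, d}


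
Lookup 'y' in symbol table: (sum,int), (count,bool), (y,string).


Lookup 'y' → type string


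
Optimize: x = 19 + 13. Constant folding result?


19 + 13 = 32 at compile time
Optimized: x = 32


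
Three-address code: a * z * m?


Break into single-operator statements:
t1 = a * z
t2 = t1 * m


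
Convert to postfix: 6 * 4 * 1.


Left to right (same or higher precedence on left)
Postfix: 6 4 * 1 *


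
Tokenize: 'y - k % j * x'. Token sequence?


Scan left to right, longest-match per lexeme
Tokens: ID(y), OP(-), ID(k), OP(%), ID(j), OP(*), ID(x)


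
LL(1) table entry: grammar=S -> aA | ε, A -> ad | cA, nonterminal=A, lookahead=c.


For [A, c]: 'c' ∈ FIRST(cA)
Entry: A -> cA


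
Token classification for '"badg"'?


Pattern: double-quoted sequence
Type: STRING_LITERAL


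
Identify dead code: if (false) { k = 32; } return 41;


condition is constant false, so the whole block is unreachable
Dead: 'if (false) { k = 32; }'


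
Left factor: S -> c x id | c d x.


Common prefix: 'c'
Factored: S -> c S', S' -> x id | d x


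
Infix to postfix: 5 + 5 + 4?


Left to right (same or higher precedence on left)
Postfix: 5 5 + 4 +


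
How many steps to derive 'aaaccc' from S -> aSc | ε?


Derivation: S => aSc => aaScc => aaaSccc => aaaccc
Steps: 4


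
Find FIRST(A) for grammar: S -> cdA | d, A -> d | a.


Per alternative of A: FIRST(d) = {d}; FIRST(a) = {a}
FIRST(A) = {a, d}


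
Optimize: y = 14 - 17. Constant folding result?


14 - 17 = -3 at compile time
Optimized: y = -3


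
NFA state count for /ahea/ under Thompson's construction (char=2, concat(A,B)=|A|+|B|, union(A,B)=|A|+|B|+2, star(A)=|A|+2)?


Syntax tree has 4 char leaf(s), 0 union(s), 0 star(s)
chars contribute 4×2 = 8; each union adds +2; each star adds +2
Total: 8 + 0 + 0 = 8 states


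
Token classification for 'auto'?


Pattern: reserved word
Type: KEYWORD


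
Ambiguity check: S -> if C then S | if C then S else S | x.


dangling else: 'if C then if C then x else x' parses two ways
Ambiguous


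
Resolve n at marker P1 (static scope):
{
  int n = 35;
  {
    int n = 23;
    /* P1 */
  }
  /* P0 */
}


n declared in the same block as P1
n = 23


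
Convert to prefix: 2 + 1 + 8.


left-to-right (same/higher precedence on left): tree is (+ (+ 2 1) 8)
Prefix: + + 2 1 8


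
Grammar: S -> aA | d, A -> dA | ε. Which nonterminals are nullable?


A nonterminal is nullable iff some alternative derives ε (directly, or every symbol in it is nullable)
Nullable: {A}


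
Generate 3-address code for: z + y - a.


Break into single-operator statements:
t1 = z + y
t2 = t1 - a


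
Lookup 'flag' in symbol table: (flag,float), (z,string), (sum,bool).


Lookup 'flag' → type float


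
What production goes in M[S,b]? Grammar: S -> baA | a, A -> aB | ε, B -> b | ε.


For [S, b]: 'b' ∈ FIRST(baA)
Entry: S -> baA


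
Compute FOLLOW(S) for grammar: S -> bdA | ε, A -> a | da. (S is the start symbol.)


$ ∈ FOLLOW(S). For each A -> αBβ: add FIRST(β)\{ε} to FOLLOW(B); if β nullable, add FOLLOW(A).
FOLLOW(S) = {$}


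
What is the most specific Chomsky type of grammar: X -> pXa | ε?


Single nonterminal LHS, but p^n a^n is not regular
Classification: Type 2 (Context-Free)


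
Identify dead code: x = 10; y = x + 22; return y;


x is read by y's definition; y is returned
No dead code


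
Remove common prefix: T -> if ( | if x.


Common prefix: 'if'
Factored: T -> if T', T' -> ( | x


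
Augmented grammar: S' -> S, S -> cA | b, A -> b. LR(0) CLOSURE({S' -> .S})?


Start: S' -> .S
For each item with dot before a nonterminal B, add B -> .γ for every B-production
Closure: [S' -> .S, S -> .cA, S -> .b]


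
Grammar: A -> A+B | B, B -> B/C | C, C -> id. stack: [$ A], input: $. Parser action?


start symbol A on stack, input exhausted
Action: accept


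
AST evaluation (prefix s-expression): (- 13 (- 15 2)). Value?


Evaluate inner: (- 15 2) = 13
Evaluate root: (- 13 13) = 0
Result: 0


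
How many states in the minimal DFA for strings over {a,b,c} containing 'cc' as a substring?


KMP-style automaton: 2 progress states + 1 absorbing accept = 3
Minimal DFA: 3 states


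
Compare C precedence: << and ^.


'<<' is shift (level 8); '^' is bitwise XOR (level 4)
Higher level binds tighter
'<<' has higher precedence than '^'


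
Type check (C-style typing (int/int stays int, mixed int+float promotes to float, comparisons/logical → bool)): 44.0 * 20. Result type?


Operand types: float * int
Rule: mixed int/float promotes to float; int/int stays int
Result type: float


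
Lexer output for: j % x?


Scan left to right, longest-match per lexeme
Tokens: ID(j), OP(%), ID(x)


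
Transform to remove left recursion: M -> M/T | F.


Left-recursive alternatives: M/T; non-recursive: F
Introduce M': M -> FM', M' -> /TM' | ε


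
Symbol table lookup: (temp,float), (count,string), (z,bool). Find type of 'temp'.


Lookup 'temp' → type float


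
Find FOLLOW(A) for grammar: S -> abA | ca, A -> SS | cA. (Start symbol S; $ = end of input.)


$ ∈ FOLLOW(S). For each A -> αBβ: add FIRST(β)\{ε} to FOLLOW(B); if β nullable, add FOLLOW(A).
FOLLOW(A) = {$, a, c}


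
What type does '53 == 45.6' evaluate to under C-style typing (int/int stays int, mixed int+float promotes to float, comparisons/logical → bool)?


Operand types: int == float
Rule: comparison yields bool
Result type: bool


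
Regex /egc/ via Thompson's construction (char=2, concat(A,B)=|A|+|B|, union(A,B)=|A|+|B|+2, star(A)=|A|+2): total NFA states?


Syntax tree has 3 char leaf(s), 0 union(s), 0 star(s)
chars contribute 3×2 = 6; each union adds +2; each star adds +2
Total: 6 + 0 + 0 = 6 states


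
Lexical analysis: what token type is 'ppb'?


Pattern: letter/underscore followed by alphanumerics, not a keyword
Type: IDENTIFIER


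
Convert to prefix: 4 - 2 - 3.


left-to-right (same/higher precedence on left): tree is (- (- 4 2) 3)
Prefix: - - 4 2 3


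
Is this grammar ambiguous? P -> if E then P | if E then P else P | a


dangling else: 'if E then if E then a else a' parses two ways
Ambiguous


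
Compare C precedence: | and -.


'-' is additive (level 9); '|' is bitwise OR (level 3)
Higher level binds tighter
'-' has higher precedence than '|'


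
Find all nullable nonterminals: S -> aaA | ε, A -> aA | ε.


A nonterminal is nullable iff some alternative derives ε (directly, or every symbol in it is nullable)
Nullable: {A, S}


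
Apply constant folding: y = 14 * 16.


14 * 16 = 224 at compile time
Optimized: y = 224


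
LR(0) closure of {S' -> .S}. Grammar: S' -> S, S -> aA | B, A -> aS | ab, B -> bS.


Start: S' -> .S
For each item with dot before a nonterminal B, add B -> .γ for every B-production
Closure: [S' -> .S, S -> .aA, S -> .B, B -> .bS]


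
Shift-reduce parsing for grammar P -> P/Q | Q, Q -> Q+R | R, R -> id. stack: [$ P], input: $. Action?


start symbol P on stack, input exhausted
Action: accept


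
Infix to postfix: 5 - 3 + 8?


Left to right (same or higher precedence on left)
Postfix: 5 3 - 8 +


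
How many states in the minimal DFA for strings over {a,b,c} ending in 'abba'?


Track the longest suffix of input matching a prefix of 'abba': 5 classes (prefixes of length 0..4)
Minimal DFA: 5 states


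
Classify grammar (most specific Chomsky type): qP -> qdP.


LHS has context (more than one symbol) and |LHS| ≤ |RHS|
Classification: Type 1 (Context-Sensitive)


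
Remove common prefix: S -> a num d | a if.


Common prefix: 'a'
Factored: S -> a S', S' -> num d | if


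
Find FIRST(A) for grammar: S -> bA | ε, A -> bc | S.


Per alternative of A: FIRST(bc) = {b}; FIRST(S) = {b, ε}
FIRST(A) = {b, ε}


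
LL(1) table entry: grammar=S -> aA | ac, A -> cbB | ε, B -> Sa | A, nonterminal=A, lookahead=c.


For [A, c]: 'c' ∈ FIRST(cbB)
Entry: A -> cbB


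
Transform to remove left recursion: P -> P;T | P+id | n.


Left-recursive alternatives: P;T, P+id; non-recursive: n
Introduce P': P -> nP', P' -> ;TP' | +idP' | ε


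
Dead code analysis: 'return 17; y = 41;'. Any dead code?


statement follows a return and is unreachable
Dead: 'y = 41'


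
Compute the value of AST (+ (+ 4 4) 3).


Evaluate inner: (+ 4 4) = 8
Evaluate root: (+ 8 3) = 11
Result: 11


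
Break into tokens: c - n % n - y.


Scan left to right, longest-match per lexeme
Tokens: ID(c), OP(-), ID(n), OP(%), ID(n), OP(-), ID(y)


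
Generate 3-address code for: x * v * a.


Break into single-operator statements:
t1 = x * v
t2 = t1 * a


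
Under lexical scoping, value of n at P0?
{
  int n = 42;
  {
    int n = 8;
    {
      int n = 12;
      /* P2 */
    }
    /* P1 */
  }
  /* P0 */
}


n declared in the same block as P0
n = 42


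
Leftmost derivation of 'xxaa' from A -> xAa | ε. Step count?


Derivation: A => xAa => xxAaa => xxaa
Steps: 3


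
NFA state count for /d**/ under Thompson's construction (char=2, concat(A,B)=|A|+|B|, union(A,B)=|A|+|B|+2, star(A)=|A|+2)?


Syntax tree has 1 char leaf(s), 0 union(s), 2 star(s)
chars contribute 1×2 = 2; each union adds +2; each star adds +2
Total: 2 + 0 + 4 = 6 states


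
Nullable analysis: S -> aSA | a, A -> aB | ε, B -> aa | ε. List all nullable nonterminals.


A nonterminal is nullable iff some alternative derives ε (directly, or every symbol in it is nullable)
Nullable: {A, B}


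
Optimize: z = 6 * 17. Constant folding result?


6 * 17 = 102 at compile time
Optimized: z = 102


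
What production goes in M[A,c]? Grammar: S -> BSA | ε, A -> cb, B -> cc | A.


For [A, c]: 'c' ∈ FIRST(cb)
Entry: A -> cb


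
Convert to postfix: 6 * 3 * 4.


Left to right (same or higher precedence on left)
Postfix: 6 3 * 4 *


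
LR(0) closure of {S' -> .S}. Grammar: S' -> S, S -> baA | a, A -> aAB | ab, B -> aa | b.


Start: S' -> .S
For each item with dot before a nonterminal B, add B -> .γ for every B-production
Closure: [S' -> .S, S -> .baA, S -> .a]


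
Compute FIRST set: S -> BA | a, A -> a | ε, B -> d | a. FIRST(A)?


Per alternative of A: FIRST(a) = {a}; FIRST(ε) = {ε}
FIRST(A) = {a, ε}


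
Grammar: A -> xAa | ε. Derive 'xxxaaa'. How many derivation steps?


Derivation: A => xAa => xxAaa => xxxAaaa => xxxaaa
Steps: 4


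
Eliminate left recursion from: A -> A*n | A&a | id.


Left-recursive alternatives: A*n, A&a; non-recursive: id
Introduce A': A -> idA', A' -> *nA' | &aA' | ε


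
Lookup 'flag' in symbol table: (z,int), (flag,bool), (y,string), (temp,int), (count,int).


Lookup 'flag' → type bool


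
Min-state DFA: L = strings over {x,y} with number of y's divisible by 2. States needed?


Track (count of y) mod 2: states 0..1, accept at 0
Minimal DFA: 2 states


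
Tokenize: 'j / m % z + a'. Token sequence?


Scan left to right, longest-match per lexeme
Tokens: ID(j), OP(/), ID(m), OP(%), ID(z), OP(+), ID(a)


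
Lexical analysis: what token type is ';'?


Pattern: delimiter/punctuation
Type: PUNCTUATION


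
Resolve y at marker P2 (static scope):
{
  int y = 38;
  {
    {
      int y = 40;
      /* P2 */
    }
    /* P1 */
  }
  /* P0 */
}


y declared in the same block as P2
y = 40


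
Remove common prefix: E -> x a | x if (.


Common prefix: 'x'
Factored: E -> x E', E' -> a | if (


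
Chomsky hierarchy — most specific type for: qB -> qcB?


LHS has context (more than one symbol) and |LHS| ≤ |RHS|
Classification: Type 1 (Context-Sensitive)


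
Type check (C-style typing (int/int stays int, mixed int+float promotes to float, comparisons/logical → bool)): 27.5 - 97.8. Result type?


Operand types: float - float
Rule: mixed int/float promotes to float; int/int stays int
Result type: float


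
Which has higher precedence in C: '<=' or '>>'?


'>>' is shift (level 8); '<=' is relational (level 7)
Higher level binds tighter
'>>' has higher precedence than '<='


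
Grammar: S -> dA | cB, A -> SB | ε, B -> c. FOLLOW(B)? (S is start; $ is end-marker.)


$ ∈ FOLLOW(S). For each A -> αBβ: add FIRST(β)\{ε} to FOLLOW(B); if β nullable, add FOLLOW(A).
FOLLOW(B) = {$, c}


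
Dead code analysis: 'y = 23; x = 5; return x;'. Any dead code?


y is assigned but never read
Dead: 'y = 23'


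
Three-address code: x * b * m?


Break into single-operator statements:
t1 = x * b
t2 = t1 * m


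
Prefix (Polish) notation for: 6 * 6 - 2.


left-to-right (same/higher precedence on left): tree is (- (* 6 6) 2)
Prefix: - * 6 6 2


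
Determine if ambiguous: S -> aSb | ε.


balanced a^n…b^n: each string has a unique parse
Unambiguous


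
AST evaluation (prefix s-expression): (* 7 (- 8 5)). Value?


Evaluate inner: (- 8 5) = 3
Evaluate root: (* 7 3) = 21
Result: 21


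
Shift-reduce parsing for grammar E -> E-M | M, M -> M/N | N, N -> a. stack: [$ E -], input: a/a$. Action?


no handle ('E-' is not any RHS); shift 'a'
Action: shift


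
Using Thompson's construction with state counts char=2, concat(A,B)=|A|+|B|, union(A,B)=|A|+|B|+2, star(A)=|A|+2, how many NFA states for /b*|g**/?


Syntax tree has 2 char leaf(s), 1 union(s), 3 star(s)
chars contribute 2×2 = 4; each union adds +2; each star adds +2
Total: 4 + 2 + 6 = 12 states


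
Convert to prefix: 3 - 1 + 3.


left-to-right (same/higher precedence on left): tree is (+ (- 3 1) 3)
Prefix: + - 3 1 3


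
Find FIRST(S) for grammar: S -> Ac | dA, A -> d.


Per alternative of S: FIRST(Ac) = {d}; FIRST(dA) = {d}
FIRST(S) = {d}


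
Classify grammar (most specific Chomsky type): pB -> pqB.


LHS has context (more than one symbol) and |LHS| ≤ |RHS|
Classification: Type 1 (Context-Sensitive)


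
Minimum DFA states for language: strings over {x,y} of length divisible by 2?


Track length mod 2: states 0..1, accept at 0
Minimal DFA: 2 states


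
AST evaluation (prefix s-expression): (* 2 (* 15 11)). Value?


Evaluate inner: (* 15 11) = 165
Evaluate root: (* 2 165) = 330
Result: 330


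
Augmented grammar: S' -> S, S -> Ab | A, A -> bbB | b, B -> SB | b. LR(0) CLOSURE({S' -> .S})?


Start: S' -> .S
For each item with dot before a nonterminal B, add B -> .γ for every B-production
Closure: [S' -> .S, S -> .Ab, S -> .A, A -> .bbB, A -> .b]


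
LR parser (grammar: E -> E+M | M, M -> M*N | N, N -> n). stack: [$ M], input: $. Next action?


lookahead ∉ {*} so M won't extend; reduce E -> M
Action: reduce (E -> M)


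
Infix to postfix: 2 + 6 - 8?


Left to right (same or higher precedence on left)
Postfix: 2 6 + 8 -


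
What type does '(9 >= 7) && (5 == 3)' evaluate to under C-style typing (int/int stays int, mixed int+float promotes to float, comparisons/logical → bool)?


Operand types: bool && bool
Rule: logical operators take bool operands and yield bool
Result type: bool


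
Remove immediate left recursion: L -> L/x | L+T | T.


Left-recursive alternatives: L/x, L+T; non-recursive: T
Introduce L': L -> TL', L' -> /xL' | +TL' | ε


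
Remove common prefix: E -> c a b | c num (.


Common prefix: 'c'
Factored: E -> c E', E' -> a b | num (


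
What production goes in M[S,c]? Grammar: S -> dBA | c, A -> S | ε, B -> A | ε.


For [S, c]: 'c' ∈ FIRST(c)
Entry: S -> c


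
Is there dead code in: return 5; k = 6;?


statement follows a return and is unreachable
Dead: 'k = 6'


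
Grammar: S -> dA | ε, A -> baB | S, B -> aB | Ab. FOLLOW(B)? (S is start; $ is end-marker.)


$ ∈ FOLLOW(S). For each A -> αBβ: add FIRST(β)\{ε} to FOLLOW(B); if β nullable, add FOLLOW(A).
FOLLOW(B) = {$, b}


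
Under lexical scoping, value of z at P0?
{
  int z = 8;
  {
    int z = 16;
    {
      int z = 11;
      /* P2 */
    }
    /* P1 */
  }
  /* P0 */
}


z declared in the same block as P0
z = 8


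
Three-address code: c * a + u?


Break into single-operator statements:
t1 = c * a
t2 = t1 + u


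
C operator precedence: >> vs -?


'-' is additive (level 9); '>>' is shift (level 8)
Higher level binds tighter
'-' has higher precedence than '>>'


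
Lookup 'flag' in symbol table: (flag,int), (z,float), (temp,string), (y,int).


Lookup 'flag' → type int


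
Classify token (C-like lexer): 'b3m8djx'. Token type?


Pattern: letter/underscore followed by alphanumerics, not a keyword
Type: IDENTIFIER


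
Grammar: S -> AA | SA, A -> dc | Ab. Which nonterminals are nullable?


A nonterminal is nullable iff some alternative derives ε (directly, or every symbol in it is nullable)
Nullable: {}


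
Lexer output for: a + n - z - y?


Scan left to right, longest-match per lexeme
Tokens: ID(a), OP(+), ID(n), OP(-), ID(z), OP(-), ID(y)


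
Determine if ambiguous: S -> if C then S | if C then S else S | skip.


dangling else: 'if C then if C then skip else skip' parses two ways
Ambiguous


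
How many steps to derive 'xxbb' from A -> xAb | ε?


Derivation: A => xAb => xxAbb => xxbb
Steps: 3


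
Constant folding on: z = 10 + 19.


10 + 19 = 29 at compile time
Optimized: z = 29


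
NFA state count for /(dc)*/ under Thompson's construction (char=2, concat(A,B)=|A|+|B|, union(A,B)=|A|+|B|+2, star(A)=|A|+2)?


Syntax tree has 2 char leaf(s), 0 union(s), 1 star(s)
chars contribute 2×2 = 4; each union adds +2; each star adds +2
Total: 4 + 0 + 2 = 6 states


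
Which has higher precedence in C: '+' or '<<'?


'+' is additive (level 9); '<<' is shift (level 8)
Higher level binds tighter
'+' has higher precedence than '<<'


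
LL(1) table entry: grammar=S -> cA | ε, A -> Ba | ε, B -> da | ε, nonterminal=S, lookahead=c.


For [S, c]: 'c' ∈ FIRST(cA)
Entry: S -> cA


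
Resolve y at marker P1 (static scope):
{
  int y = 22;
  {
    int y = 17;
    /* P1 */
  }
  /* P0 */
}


y declared in the same block as P1
y = 17


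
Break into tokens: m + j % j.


Scan left to right, longest-match per lexeme
Tokens: ID(m), OP(+), ID(j), OP(%), ID(j)


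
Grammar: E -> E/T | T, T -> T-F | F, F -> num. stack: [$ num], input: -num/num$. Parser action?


'num' on top is the handle for F -> num
Action: reduce (F -> num)


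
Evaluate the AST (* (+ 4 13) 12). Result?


Evaluate inner: (+ 4 13) = 17
Evaluate root: (* 17 12) = 204
Result: 204


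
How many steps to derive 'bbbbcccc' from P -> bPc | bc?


Derivation: P => bPc => bbPcc => bbbPccc => bbbbcccc
Steps: 4


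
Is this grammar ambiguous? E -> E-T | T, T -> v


precedence layered via separate nonterminal T: deterministic
Unambiguous


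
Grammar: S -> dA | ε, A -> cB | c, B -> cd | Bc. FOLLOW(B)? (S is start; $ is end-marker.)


$ ∈ FOLLOW(S). For each A -> αBβ: add FIRST(β)\{ε} to FOLLOW(B); if β nullable, add FOLLOW(A).
FOLLOW(B) = {$, c}


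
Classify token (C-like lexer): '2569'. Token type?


Pattern: digits only
Type: INTEGER_LITERAL


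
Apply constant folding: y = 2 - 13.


2 - 13 = -11 at compile time
Optimized: y = -11


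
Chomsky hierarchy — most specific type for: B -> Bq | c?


Left-linear: every RHS is a terminal or one nonterminal followed by a terminal
Classification: Type 3 (Regular)


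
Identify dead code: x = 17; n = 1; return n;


x is assigned but never read
Dead: 'x = 17'


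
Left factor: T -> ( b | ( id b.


Common prefix: '('
Factored: T -> ( T', T' -> b | id b


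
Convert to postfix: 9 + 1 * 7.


* has higher precedence, evaluate 1*7 first
Postfix: 9 1 7 * +


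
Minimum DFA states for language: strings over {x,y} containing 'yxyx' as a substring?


KMP-style automaton: 4 progress states + 1 absorbing accept = 5
Minimal DFA: 5 states


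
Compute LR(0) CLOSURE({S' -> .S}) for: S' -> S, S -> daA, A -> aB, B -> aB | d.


Start: S' -> .S
For each item with dot before a nonterminal B, add B -> .γ for every B-production
Closure: [S' -> .S, S -> .daA]


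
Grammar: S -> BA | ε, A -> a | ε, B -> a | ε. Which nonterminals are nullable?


A nonterminal is nullable iff some alternative derives ε (directly, or every symbol in it is nullable)
Nullable: {A, B, S}


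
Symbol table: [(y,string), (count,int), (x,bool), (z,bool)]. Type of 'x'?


Lookup 'x' → type bool


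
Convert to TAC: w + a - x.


Break into single-operator statements:
t1 = w + a
t2 = t1 - x


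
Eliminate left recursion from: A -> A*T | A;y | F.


Left-recursive alternatives: A*T, A;y; non-recursive: F
Introduce A': A -> FA', A' -> *TA' | ;yA' | ε


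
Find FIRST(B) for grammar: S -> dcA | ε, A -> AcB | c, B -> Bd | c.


Per alternative of B: FIRST(Bd) = {c}; FIRST(c) = {c}
FIRST(B) = {c}


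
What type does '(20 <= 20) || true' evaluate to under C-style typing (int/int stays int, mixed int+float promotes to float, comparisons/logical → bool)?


Operand types: bool || bool
Rule: logical operators take bool operands and yield bool
Result type: bool


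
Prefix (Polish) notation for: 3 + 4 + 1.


left-to-right (same/higher precedence on left): tree is (+ (+ 3 4) 1)
Prefix: + + 3 4 1


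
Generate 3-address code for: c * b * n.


Break into single-operator statements:
t1 = c * b
t2 = t1 * n


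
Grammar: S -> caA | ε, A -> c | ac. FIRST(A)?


Per alternative of A: FIRST(c) = {c}; FIRST(ac) = {a}
FIRST(A) = {a, c}


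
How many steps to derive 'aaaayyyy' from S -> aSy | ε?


Derivation: S => aSy => aaSyy => aaaSyyy => aaaaSyyyy => aaaayyyy
Steps: 5


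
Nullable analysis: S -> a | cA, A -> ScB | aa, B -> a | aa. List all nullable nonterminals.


A nonterminal is nullable iff some alternative derives ε (directly, or every symbol in it is nullable)
Nullable: {}


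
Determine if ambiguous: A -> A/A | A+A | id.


'id/id+id' has two parse trees (no precedence encoded between / and +)
Ambiguous


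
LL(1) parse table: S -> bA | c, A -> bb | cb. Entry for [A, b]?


For [A, b]: 'b' ∈ FIRST(bb)
Entry: A -> bb


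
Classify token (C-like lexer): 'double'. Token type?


Pattern: reserved word
Type: KEYWORD


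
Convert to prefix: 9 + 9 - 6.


left-to-right (same/higher precedence on left): tree is (- (+ 9 9) 6)
Prefix: - + 9 9 6


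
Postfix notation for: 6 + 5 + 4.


Left to right (same or higher precedence on left)
Postfix: 6 5 + 4 +


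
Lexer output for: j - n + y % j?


Scan left to right, longest-match per lexeme
Tokens: ID(j), OP(-), ID(n), OP(+), ID(y), OP(%), ID(j)


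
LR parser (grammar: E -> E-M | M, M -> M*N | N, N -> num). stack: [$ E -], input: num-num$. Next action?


no handle ('E-' is not any RHS); shift 'num'
Action: shift


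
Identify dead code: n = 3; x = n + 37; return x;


n is read by x's definition; x is returned
No dead code


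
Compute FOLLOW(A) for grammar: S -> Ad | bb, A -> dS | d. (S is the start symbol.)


$ ∈ FOLLOW(S). For each A -> αBβ: add FIRST(β)\{ε} to FOLLOW(B); if β nullable, add FOLLOW(A).
FOLLOW(A) = {d}


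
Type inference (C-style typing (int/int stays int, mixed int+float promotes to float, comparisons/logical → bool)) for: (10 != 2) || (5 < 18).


Operand types: bool || bool
Rule: logical operators take bool operands and yield bool
Result type: bool


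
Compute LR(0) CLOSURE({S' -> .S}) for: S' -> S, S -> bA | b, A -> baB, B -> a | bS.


Start: S' -> .S
For each item with dot before a nonterminal B, add B -> .γ for every B-production
Closure: [S' -> .S, S -> .bA, S -> .b]


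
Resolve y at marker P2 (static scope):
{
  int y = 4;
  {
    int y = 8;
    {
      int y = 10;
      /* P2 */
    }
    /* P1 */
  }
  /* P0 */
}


y declared in the same block as P2
y = 10


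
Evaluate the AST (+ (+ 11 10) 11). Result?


Evaluate inner: (+ 11 10) = 21
Evaluate root: (+ 21 11) = 32
Result: 32


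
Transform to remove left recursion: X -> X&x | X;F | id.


Left-recursive alternatives: X&x, X;F; non-recursive: id
Introduce X': X -> idX', X' -> &xX' | ;FX' | ε


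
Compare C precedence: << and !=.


'<<' is shift (level 8); '!=' is equality (level 6)
Higher level binds tighter
'<<' has higher precedence than '!='


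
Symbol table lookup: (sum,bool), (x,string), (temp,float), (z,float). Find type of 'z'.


Lookup 'z' → type float


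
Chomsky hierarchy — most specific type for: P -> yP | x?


Right-linear: every RHS is a terminal or a terminal followed by one nonterminal
Classification: Type 3 (Regular)


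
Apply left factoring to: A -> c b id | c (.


Common prefix: 'c'
Factored: A -> c A', A' -> b id | (


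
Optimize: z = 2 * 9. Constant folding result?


2 * 9 = 18 at compile time
Optimized: z = 18


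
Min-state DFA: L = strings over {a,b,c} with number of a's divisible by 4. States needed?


Track (count of a) mod 4: states 0..3, accept at 0
Minimal DFA: 4 states


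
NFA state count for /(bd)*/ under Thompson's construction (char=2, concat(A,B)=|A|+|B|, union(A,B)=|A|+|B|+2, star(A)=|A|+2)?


Syntax tree has 2 char leaf(s), 0 union(s), 1 star(s)
chars contribute 2×2 = 4; each union adds +2; each star adds +2
Total: 4 + 0 + 2 = 6 states


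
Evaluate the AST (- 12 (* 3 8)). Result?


Evaluate inner: (* 3 8) = 24
Evaluate root: (- 12 24) = -12
Result: -12


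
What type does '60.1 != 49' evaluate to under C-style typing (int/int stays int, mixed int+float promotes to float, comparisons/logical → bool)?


Operand types: float != int
Rule: comparison yields bool
Result type: bool


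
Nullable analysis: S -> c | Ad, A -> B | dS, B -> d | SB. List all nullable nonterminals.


A nonterminal is nullable iff some alternative derives ε (directly, or every symbol in it is nullable)
Nullable: {}


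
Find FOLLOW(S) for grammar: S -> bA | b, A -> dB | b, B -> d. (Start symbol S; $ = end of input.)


$ ∈ FOLLOW(S). For each A -> αBβ: add FIRST(β)\{ε} to FOLLOW(B); if β nullable, add FOLLOW(A).
FOLLOW(S) = {$}


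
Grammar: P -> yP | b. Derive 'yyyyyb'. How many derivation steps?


Derivation: P => yP => yyP => yyyP => yyyyP => yyyyyP => yyyyyb
Steps: 6


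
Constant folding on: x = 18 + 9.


18 + 9 = 27 at compile time
Optimized: x = 27


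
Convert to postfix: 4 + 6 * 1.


* has higher precedence, evaluate 6*1 first
Postfix: 4 6 1 * +


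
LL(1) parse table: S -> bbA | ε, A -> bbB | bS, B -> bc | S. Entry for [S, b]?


For [S, b]: 'b' ∈ FIRST(bbA)
Entry: S -> bbA


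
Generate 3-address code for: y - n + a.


Break into single-operator statements:
t1 = y - n
t2 = t1 + a


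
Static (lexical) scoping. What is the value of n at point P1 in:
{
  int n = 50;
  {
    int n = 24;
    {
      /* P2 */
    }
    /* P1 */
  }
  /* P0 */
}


n declared in the same block as P1
n = 24


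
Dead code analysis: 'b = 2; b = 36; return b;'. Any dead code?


first assignment to b is overwritten before any read
Dead: 'b = 2'


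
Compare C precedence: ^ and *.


'*' is multiplicative (level 10); '^' is bitwise XOR (level 4)
Higher level binds tighter
'*' has higher precedence than '^'


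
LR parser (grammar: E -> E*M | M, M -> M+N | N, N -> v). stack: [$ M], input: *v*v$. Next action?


lookahead ∉ {+} so M won't extend; reduce E -> M
Action: reduce (E -> M)


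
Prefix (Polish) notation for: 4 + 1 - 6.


left-to-right (same/higher precedence on left): tree is (- (+ 4 1) 6)
Prefix: - + 4 1 6


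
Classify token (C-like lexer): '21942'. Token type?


Pattern: digits only
Type: INTEGER_LITERAL


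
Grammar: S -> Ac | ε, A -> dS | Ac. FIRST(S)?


Per alternative of S: FIRST(Ac) = {d}; FIRST(ε) = {ε}
FIRST(S) = {d, ε}


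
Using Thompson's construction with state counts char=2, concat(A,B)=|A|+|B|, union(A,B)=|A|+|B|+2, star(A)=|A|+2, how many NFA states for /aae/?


Syntax tree has 3 char leaf(s), 0 union(s), 0 star(s)
chars contribute 3×2 = 6; each union adds +2; each star adds +2
Total: 6 + 0 + 0 = 6 states


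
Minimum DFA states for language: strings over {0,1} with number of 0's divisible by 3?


Track (count of 0) mod 3: states 0..2, accept at 0
Minimal DFA: 3 states


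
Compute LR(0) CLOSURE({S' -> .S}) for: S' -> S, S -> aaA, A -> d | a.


Start: S' -> .S
For each item with dot before a nonterminal B, add B -> .γ for every B-production
Closure: [S' -> .S, S -> .aaA]


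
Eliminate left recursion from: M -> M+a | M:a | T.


Left-recursive alternatives: M+a, M:a; non-recursive: T
Introduce M': M -> TM', M' -> +aM' | :aM' | ε


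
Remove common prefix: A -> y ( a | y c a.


Common prefix: 'y'
Factored: A -> y A', A' -> ( a | c a


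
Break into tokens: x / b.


Scan left to right, longest-match per lexeme
Tokens: ID(x), OP(/), ID(b)


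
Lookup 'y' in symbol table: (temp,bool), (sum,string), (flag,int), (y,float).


Lookup 'y' → type float


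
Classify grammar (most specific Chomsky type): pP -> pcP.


LHS has context (more than one symbol) and |LHS| ≤ |RHS|
Classification: Type 1 (Context-Sensitive)


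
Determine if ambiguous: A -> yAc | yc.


balanced y^n…c^n: each string has a unique parse
Unambiguous


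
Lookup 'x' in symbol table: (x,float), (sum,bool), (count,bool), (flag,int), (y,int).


Lookup 'x' → type float


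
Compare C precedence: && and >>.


'>>' is shift (level 8); '&&' is logical AND (level 2)
Higher level binds tighter
'>>' has higher precedence than '&&'


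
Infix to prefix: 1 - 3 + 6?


left-to-right (same/higher precedence on left): tree is (+ (- 1 3) 6)
Prefix: + - 1 3 6


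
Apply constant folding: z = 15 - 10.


15 - 10 = 5 at compile time
Optimized: z = 5


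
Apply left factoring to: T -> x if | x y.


Common prefix: 'x'
Factored: T -> x T', T' -> if | y


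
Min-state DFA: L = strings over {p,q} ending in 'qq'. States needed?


Track the longest suffix of input matching a prefix of 'qq': 3 classes (prefixes of length 0..2)
Minimal DFA: 3 states


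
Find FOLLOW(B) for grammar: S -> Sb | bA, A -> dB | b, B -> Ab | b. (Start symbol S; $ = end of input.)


$ ∈ FOLLOW(S). For each A -> αBβ: add FIRST(β)\{ε} to FOLLOW(B); if β nullable, add FOLLOW(A).
FOLLOW(B) = {$, b}


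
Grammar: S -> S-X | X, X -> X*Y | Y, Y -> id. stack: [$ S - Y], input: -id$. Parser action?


'Y' (not preceded by X*) is the handle for X -> Y
Action: reduce (X -> Y)


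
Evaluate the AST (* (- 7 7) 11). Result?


Evaluate inner: (- 7 7) = 0
Evaluate root: (* 0 11) = 0
Result: 0


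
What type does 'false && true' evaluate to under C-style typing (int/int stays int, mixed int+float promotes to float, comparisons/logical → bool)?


Operand types: bool && bool
Rule: logical operators take bool operands and yield bool
Result type: bool


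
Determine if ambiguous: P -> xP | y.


right-linear, alternatives start with distinct terminals 'x' vs 'y': unique leftmost derivation
Unambiguous


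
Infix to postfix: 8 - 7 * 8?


* has higher precedence, evaluate 7*8 first
Postfix: 8 7 8 * -


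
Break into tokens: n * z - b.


Scan left to right, longest-match per lexeme
Tokens: ID(n), OP(*), ID(z), OP(-), ID(b)


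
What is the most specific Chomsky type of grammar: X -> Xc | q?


Left-linear: every RHS is a terminal or one nonterminal followed by a terminal
Classification: Type 3 (Regular)


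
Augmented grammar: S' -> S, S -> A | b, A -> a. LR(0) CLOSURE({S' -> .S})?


Start: S' -> .S
For each item with dot before a nonterminal B, add B -> .γ for every B-production
Closure: [S' -> .S, S -> .A, S -> .b, A -> .a]


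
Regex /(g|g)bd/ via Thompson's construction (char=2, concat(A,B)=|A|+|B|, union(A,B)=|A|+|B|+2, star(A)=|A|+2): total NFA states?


Syntax tree has 4 char leaf(s), 1 union(s), 0 star(s)
chars contribute 4×2 = 8; each union adds +2; each star adds +2
Total: 8 + 2 + 0 = 10 states


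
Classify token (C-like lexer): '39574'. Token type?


Pattern: digits only
Type: INTEGER_LITERAL


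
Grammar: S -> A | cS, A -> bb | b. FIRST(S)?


Per alternative of S: FIRST(A) = {b}; FIRST(cS) = {c}
FIRST(S) = {b, c}


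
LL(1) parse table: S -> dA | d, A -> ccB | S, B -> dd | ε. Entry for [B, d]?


For [B, d]: 'd' ∈ FIRST(dd)
Entry: B -> dd


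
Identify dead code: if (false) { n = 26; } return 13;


condition is constant false, so the whole block is unreachable
Dead: 'if (false) { n = 26; }'


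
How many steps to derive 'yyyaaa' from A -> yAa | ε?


Derivation: A => yAa => yyAaa => yyyAaaa => yyyaaa
Steps: 4


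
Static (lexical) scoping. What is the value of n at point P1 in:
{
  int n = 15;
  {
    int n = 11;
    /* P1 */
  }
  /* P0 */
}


n declared in the same block as P1
n = 11


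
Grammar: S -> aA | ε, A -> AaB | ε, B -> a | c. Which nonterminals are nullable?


A nonterminal is nullable iff some alternative derives ε (directly, or every symbol in it is nullable)
Nullable: {A, S}


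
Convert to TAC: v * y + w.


Break into single-operator statements:
t1 = v * y
t2 = t1 + w


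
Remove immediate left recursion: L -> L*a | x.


Left-recursive alternatives: L*a; non-recursive: x
Introduce L': L -> xL', L' -> *aL' | ε


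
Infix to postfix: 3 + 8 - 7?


Left to right (same or higher precedence on left)
Postfix: 3 8 + 7 -


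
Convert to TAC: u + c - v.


Break into single-operator statements:
t1 = u + c
t2 = t1 - v


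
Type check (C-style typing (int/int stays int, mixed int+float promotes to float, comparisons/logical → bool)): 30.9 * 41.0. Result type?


Operand types: float * float
Rule: mixed int/float promotes to float; int/int stays int
Result type: float


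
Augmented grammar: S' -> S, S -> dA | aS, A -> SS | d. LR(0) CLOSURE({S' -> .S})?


Start: S' -> .S
For each item with dot before a nonterminal B, add B -> .γ for every B-production
Closure: [S' -> .S, S -> .dA, S -> .aS]


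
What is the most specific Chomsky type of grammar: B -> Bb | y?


Left-linear: every RHS is a terminal or one nonterminal followed by a terminal
Classification: Type 3 (Regular)


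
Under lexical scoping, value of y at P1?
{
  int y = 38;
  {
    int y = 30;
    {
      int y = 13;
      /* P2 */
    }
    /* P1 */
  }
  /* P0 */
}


y declared in the same block as P1
y = 30


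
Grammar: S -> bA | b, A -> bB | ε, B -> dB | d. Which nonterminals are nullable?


A nonterminal is nullable iff some alternative derives ε (directly, or every symbol in it is nullable)
Nullable: {A}


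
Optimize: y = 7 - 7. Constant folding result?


7 - 7 = 0 at compile time
Optimized: y = 0


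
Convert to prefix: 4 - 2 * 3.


'*' binds tighter: tree is (- 4 (* 2 3))
Prefix: - 4 * 2 3


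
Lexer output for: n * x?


Scan left to right, longest-match per lexeme
Tokens: ID(n), OP(*), ID(x)


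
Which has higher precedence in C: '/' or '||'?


'/' is multiplicative (level 10); '||' is logical OR (level 1)
Higher level binds tighter
'/' has higher precedence than '||'


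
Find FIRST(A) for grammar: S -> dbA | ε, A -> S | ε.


Per alternative of A: FIRST(S) = {d, ε}; FIRST(ε) = {ε}
FIRST(A) = {d, ε}


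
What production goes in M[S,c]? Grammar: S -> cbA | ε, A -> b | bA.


For [S, c]: 'c' ∈ FIRST(cbA)
Entry: S -> cbA


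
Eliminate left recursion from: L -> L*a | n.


Left-recursive alternatives: L*a; non-recursive: n
Introduce L': L -> nL', L' -> *aL' | ε


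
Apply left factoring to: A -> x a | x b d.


Common prefix: 'x'
Factored: A -> x A', A' -> a | b d


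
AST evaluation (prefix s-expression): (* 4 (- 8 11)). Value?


Evaluate inner: (- 8 11) = -3
Evaluate root: (* 4 -3) = -12
Result: -12


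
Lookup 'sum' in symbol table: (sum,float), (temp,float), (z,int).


Lookup 'sum' → type float


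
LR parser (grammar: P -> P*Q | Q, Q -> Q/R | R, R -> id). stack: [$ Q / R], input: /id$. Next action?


handle 'Q/R' on top
Action: reduce (Q -> Q/R)


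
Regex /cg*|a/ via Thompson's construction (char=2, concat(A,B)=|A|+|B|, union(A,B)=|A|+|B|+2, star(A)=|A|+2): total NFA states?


Syntax tree has 3 char leaf(s), 1 union(s), 1 star(s)
chars contribute 3×2 = 6; each union adds +2; each star adds +2
Total: 6 + 2 + 2 = 10 states


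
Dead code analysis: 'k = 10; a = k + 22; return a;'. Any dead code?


k is read by a's definition; a is returned
No dead code


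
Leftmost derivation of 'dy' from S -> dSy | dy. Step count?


Derivation: S => dy
Steps: 1


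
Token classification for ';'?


Pattern: delimiter/punctuation
Type: PUNCTUATION


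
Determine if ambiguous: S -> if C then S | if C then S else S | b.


dangling else: 'if C then if C then b else b' parses two ways
Ambiguous


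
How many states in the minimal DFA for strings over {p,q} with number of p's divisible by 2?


Track (count of p) mod 2: states 0..1, accept at 0
Minimal DFA: 2 states


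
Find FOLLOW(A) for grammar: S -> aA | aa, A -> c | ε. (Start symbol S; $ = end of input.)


$ ∈ FOLLOW(S). For each A -> αBβ: add FIRST(β)\{ε} to FOLLOW(B); if β nullable, add FOLLOW(A).
FOLLOW(A) = {$}


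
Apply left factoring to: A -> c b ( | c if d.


Common prefix: 'c'
Factored: A -> c A', A' -> b ( | if d


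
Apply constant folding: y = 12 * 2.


12 * 2 = 24 at compile time
Optimized: y = 24


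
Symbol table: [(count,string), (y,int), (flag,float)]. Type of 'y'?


Lookup 'y' → type int


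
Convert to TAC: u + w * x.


Break into single-operator statements:
t1 = w * x
t2 = u + t1


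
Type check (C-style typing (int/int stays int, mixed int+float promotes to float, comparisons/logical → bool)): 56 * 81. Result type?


Operand types: int * int
Rule: mixed int/float promotes to float; int/int stays int
Result type: int


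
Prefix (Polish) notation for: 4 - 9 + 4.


left-to-right (same/higher precedence on left): tree is (+ (- 4 9) 4)
Prefix: + - 4 9 4


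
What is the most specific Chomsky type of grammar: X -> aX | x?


Right-linear: every RHS is a terminal or a terminal followed by one nonterminal
Classification: Type 3 (Regular)


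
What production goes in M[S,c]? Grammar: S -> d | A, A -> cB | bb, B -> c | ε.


For [S, c]: 'c' ∈ FIRST(A)
Entry: S -> A
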